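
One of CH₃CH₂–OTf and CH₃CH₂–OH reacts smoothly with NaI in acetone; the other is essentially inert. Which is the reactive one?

From CH₃CH₂–OH the departing group would be OH⁻ (pKₐ(H₂O) ≈ 15.7). Strong base; essentially never leaves without prior activation.
From CH₃CH₂–OTf the leaving group is OTf⁻ (pKₐ(CF₃SO₃H (triflic acid)) ≈ -14). Charge spread over three oxygens and a CF₃ group; the premier leaving group in synthesis.
(In practice CH₃CH₂–OTf is made from CH₃CH₂–OH by treatment with Tf₂O / 2,6-lutidine, converting the hydroxyl into a triflate.)

CH₃CH₂–OTf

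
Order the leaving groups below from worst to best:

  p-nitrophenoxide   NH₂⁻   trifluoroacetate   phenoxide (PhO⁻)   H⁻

NH₂⁻ < H⁻ < phenoxide (PhO⁻) < p-nitrophenoxide < trifluoroacetate

A good leaving group is a weak base: the lower the pKₐ of its conjugate acid, the more readily it departs.
trifluoroacetate: pKₐ(CF₃COOH) ≈ 0.2
p-nitrophenoxide: pKₐ(p-nitrophenol) ≈ 7.2
phenoxide (PhO⁻): pKₐ(C₆H₅OH (phenol)) ≈ 10
H⁻: pKₐ(H₂) ≈ 36
NH₂⁻: pKₐ(NH₃) ≈ 38
Listed from poorest to best leaving group as asked.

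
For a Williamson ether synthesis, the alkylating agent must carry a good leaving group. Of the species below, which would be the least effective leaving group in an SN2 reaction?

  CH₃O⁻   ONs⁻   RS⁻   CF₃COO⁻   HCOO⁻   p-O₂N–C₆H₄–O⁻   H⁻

H⁻

ONs⁻: pKₐ(p-O₂NC₆H₄SO₃H) ≈ -3.5
CF₃COO⁻: pKₐ(CF₃COOH) ≈ 0.2
HCOO⁻: pKₐ(HCOOH) ≈ 3.8
p-O₂N–C₆H₄–O⁻: pKₐ(p-nitrophenol) ≈ 7.2
RS⁻: pKₐ(RSH (a thiol)) ≈ 10.5
CH₃O⁻: pKₐ(CH₃OH) ≈ 15.5
H⁻: pKₐ(H₂) ≈ 36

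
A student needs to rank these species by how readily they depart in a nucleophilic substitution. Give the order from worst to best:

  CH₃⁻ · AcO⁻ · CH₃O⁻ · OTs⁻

OTs⁻: pKₐ(p-CH₃C₆H₄SO₃H (TsOH)) ≈ -2.8
AcO⁻: pKₐ(CH₃COOH) ≈ 4.8 — resonance-stabilised but still a weak base
CH₃O⁻: pKₐ(CH₃OH) ≈ 15.5
CH₃⁻: pKₐ(CH₄) ≈ 48 — unstabilised carbanion; the worst conceivable leaving group
Reversing gives the worst-to-best order requested.

CH₃⁻ < CH₃O⁻ < AcO⁻ < OTs⁻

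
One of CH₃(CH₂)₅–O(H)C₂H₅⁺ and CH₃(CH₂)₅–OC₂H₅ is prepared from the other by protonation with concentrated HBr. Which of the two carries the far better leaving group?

From CH₃(CH₂)₅–OC₂H₅ the departing group would be CH₃CH₂O⁻ (pKₐ(CH₃CH₂OH) ≈ 16). Strong base; alkoxides do not leave unassisted.
From CH₃(CH₂)₅–O(H)C₂H₅⁺ the leaving group is R'OH (pKₐ(R'OH₂⁺) ≈ -2.4). Neutral; leaves from a protonated ether (an oxonium ion, R–O(H)R'⁺).
Protonation with concentrated HBr works by allowing neutral ethanol, rather than ethoxide, to depart, making CH₃(CH₂)₅–O(H)C₂H₅⁺ enormously more reactive.

CH₃(CH₂)₅–O(H)C₂H₅⁺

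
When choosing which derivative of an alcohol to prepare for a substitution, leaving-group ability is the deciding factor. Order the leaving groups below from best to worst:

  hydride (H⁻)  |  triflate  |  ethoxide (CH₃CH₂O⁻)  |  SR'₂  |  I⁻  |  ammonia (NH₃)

triflate > I⁻ > SR'₂ > ammonia (NH₃) > ethoxide (CH₃CH₂O⁻) > hydride (H⁻)

Leaving-group ability tracks the stability of the departed species; conjugate-acid pKₐ is the usual yardstick (lower pKₐ → better LG).
triflate: pKₐ(CF₃SO₃H (triflic acid)) ≈ -14
I⁻: pKₐ(HI) ≈ -10
SR'₂: pKₐ(R'₂SH⁺) ≈ -7
ammonia (NH₃): pKₐ(NH₄⁺) ≈ 9.2
ethoxide (CH₃CH₂O⁻): pKₐ(CH₃CH₂OH) ≈ 16
hydride (H⁻): pKₐ(H₂) ≈ 36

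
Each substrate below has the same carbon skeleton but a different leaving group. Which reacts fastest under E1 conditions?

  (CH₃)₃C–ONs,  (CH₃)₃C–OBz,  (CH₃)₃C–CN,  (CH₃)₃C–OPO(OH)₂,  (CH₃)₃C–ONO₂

(CH₃)₃C–ONs

With the same alkyl group throughout, only the leaving group differentiates the rates.
Leaving-group ability tracks the stability of the departed species; conjugate-acid pKₐ is the usual yardstick (lower pKₐ → better LG).
(CH₃)₃C–ONs loses ONs⁻: pKₐ(p-O₂NC₆H₄SO₃H) ≈ -3.5
(CH₃)₃C–ONO₂ loses NO₃⁻: pKₐ(HNO₃) ≈ -1.3
(CH₃)₃C–OPO(OH)₂ loses H₂PO₄⁻: pKₐ(H₃PO₄) ≈ 2.1
(CH₃)₃C–OBz loses PhCOO⁻: pKₐ(C₆H₅COOH) ≈ 4.2
(CH₃)₃C–CN loses CN⁻: pKₐ(HCN) ≈ 9.2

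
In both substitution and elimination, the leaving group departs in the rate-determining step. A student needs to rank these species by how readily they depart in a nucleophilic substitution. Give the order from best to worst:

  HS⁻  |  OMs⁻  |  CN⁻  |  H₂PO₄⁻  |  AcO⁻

OMs⁻: pKₐ(CH₃SO₃H (MsOH)) ≈ -1.9
H₂PO₄⁻: pKₐ(H₃PO₄) ≈ 2.1
AcO⁻: pKₐ(CH₃COOH) ≈ 4.8
HS⁻: pKₐ(H₂S) ≈ 7
CN⁻: pKₐ(HCN) ≈ 9.2

OMs⁻ > H₂PO₄⁻ > AcO⁻ > HS⁻ > CN⁻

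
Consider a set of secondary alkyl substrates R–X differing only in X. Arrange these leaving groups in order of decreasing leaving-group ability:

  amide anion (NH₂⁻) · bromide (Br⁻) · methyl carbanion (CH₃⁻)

bromide (Br⁻): pKₐ(HBr) ≈ -9
amide anion (NH₂⁻): pKₐ(NH₃) ≈ 38
methyl carbanion (CH₃⁻): pKₐ(CH₄) ≈ 48

bromide (Br⁻) > amide anion (NH₂⁻) > methyl carbanion (CH₃⁻)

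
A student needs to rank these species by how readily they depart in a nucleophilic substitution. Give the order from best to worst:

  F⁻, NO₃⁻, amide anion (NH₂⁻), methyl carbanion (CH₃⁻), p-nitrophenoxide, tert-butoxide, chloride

chloride > NO₃⁻ > F⁻ > p-nitrophenoxide > tert-butoxide > amide anion (NH₂⁻) > methyl carbanion (CH₃⁻)

The more stable X⁻ (or X) is on its own — i.e. the weaker a base it is — the better a leaving group it makes.
chloride: pKₐ(HCl) ≈ -7
NO₃⁻: pKₐ(HNO₃) ≈ -1.3
F⁻: pKₐ(HF) ≈ 3.2
p-nitrophenoxide: pKₐ(p-nitrophenol) ≈ 7.2
tert-butoxide: pKₐ(t-BuOH) ≈ 18
amide anion (NH₂⁻): pKₐ(NH₃) ≈ 38
methyl carbanion (CH₃⁻): pKₐ(CH₄) ≈ 48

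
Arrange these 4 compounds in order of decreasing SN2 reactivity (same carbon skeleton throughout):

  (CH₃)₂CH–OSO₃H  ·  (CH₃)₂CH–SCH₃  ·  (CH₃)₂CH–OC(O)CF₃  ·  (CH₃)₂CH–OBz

With the same alkyl group throughout, only the leaving group differentiates the rates.
Rank by basicity of the departing species: weakest base leaves most easily.
(CH₃)₂CH–OSO₃H loses HSO₄⁻: pKₐ(H₂SO₄) ≈ -3
(CH₃)₂CH–OC(O)CF₃ loses CF₃COO⁻: pKₐ(CF₃COOH) ≈ 0.2
(CH₃)₂CH–OBz loses PhCOO⁻: pKₐ(C₆H₅COOH) ≈ 4.2
(CH₃)₂CH–SCH₃ loses RS⁻: pKₐ(RSH (a thiol)) ≈ 10.5

(CH₃)₂CH–OSO₃H > (CH₃)₂CH–OC(O)CF₃ > (CH₃)₂CH–OBz > (CH₃)₂CH–SCH₃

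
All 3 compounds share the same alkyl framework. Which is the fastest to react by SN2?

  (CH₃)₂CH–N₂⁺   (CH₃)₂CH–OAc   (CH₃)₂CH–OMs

Identical carbon frameworks mean the comparison reduces to leaving-group quality.
The more stable X⁻ (or X) is on its own — i.e. the weaker a base it is — the better a leaving group it makes.
(CH₃)₂CH–N₂⁺ loses N₂: no meaningful conjugate acid; N₂ departs as an exceptionally stable neutral molecule
(CH₃)₂CH–OMs loses OMs⁻: pKₐ(CH₃SO₃H (MsOH)) ≈ -1.9
(CH₃)₂CH–OAc loses AcO⁻: pKₐ(CH₃COOH) ≈ 4.8

(CH₃)₂CH–N₂⁺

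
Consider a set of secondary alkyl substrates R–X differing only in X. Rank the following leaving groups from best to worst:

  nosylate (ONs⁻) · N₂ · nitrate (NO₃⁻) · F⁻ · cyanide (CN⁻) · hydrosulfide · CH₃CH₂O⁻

N₂: no meaningful conjugate acid; N₂ departs as an exceptionally stable neutral molecule
nosylate (ONs⁻): pKₐ(p-O₂NC₆H₄SO₃H) ≈ -3.5
nitrate (NO₃⁻): pKₐ(HNO₃) ≈ -1.3
F⁻: pKₐ(HF) ≈ 3.2
hydrosulfide: pKₐ(H₂S) ≈ 7
cyanide (CN⁻): pKₐ(HCN) ≈ 9.2
CH₃CH₂O⁻: pKₐ(CH₃CH₂OH) ≈ 16

N₂ > nosylate (ONs⁻) > nitrate (NO₃⁻) > F⁻ > hydrosulfide > cyanide (CN⁻) > CH₃CH₂O⁻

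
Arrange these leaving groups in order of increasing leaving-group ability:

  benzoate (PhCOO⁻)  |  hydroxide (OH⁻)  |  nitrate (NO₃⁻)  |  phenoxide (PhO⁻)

Leaving-group ability tracks the stability of the departed species; conjugate-acid pKₐ is the usual yardstick (lower pKₐ → better LG).
nitrate (NO₃⁻): pKₐ(HNO₃) ≈ -1.3 — resonance-delocalised over three oxygens
benzoate (PhCOO⁻): pKₐ(C₆H₅COOH) ≈ 4.2 — aryl carboxylate
phenoxide (PhO⁻): pKₐ(C₆H₅OH (phenol)) ≈ 10 — resonance into the ring helps, but still a poor LG
hydroxide (OH⁻): pKₐ(H₂O) ≈ 15.7
Listed from poorest to best leaving group as asked.

hydroxide (OH⁻) < phenoxide (PhO⁻) < benzoate (PhCOO⁻) < nitrate (NO₃⁻)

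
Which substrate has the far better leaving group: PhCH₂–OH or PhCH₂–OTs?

PhCH₂–OTs

From PhCH₂–OH the departing group would be OH⁻ (pKₐ(H₂O) ≈ 15.7). Strong base; essentially never leaves without prior activation.
From PhCH₂–OTs the leaving group is OTs⁻ (pKₐ(p-CH₃C₆H₄SO₃H (TsOH)) ≈ -2.8). Resonance-delocalised arenesulfonate.
(In practice PhCH₂–OTs is made from PhCH₂–OH by treatment with TsCl / pyridine, converting the hydroxyl into a tosylate.)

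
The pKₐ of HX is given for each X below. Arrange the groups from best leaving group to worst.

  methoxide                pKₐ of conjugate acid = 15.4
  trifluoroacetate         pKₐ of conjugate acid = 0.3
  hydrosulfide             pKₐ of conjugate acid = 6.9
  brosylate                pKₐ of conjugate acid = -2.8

Lower conjugate-acid pKₐ ⇒ weaker base ⇒ better leaving group.
Sorting by the given values: brosylate (-2.8), trifluoroacetate (0.3), hydrosulfide (6.9), methoxide (15.4).

brosylate > trifluoroacetate > hydrosulfide > methoxide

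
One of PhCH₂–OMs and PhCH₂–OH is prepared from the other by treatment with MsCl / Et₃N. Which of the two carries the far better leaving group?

From PhCH₂–OH the departing group would be OH⁻ (pKₐ(H₂O) ≈ 15.7). Strong base; essentially never leaves without prior activation.
From PhCH₂–OMs the leaving group is OMs⁻ (pKₐ(CH₃SO₃H (MsOH)) ≈ -1.9). Resonance-delocalised alkanesulfonate.
Treatment with MsCl / Et₃N works by converting the hydroxyl into a mesylate, making PhCH₂–OMs enormously more reactive.

PhCH₂–OMs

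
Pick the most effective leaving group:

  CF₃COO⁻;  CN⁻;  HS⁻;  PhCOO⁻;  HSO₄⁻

HSO₄⁻

Rank by basicity of the departing species: weakest base leaves most easily.
HSO₄⁻: pKₐ(H₂SO₄) ≈ -3
CF₃COO⁻: pKₐ(CF₃COOH) ≈ 0.2
PhCOO⁻: pKₐ(C₆H₅COOH) ≈ 4.2
HS⁻: pKₐ(H₂S) ≈ 7
CN⁻: pKₐ(HCN) ≈ 9.2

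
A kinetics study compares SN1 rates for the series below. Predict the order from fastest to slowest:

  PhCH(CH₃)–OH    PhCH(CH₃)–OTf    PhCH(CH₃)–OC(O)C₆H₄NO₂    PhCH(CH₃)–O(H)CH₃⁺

Same R in every case — rank the leaving groups.
A good leaving group is a weak base: the lower the pKₐ of its conjugate acid, the more readily it departs.
PhCH(CH₃)–OTf loses OTf⁻: pKₐ(CF₃SO₃H (triflic acid)) ≈ -14
PhCH(CH₃)–O(H)CH₃⁺ loses R'OH: pKₐ(R'OH₂⁺) ≈ -2.4
PhCH(CH₃)–OC(O)C₆H₄NO₂ loses p-O₂N–C₆H₄–COO⁻: pKₐ(p-nitrobenzoic acid) ≈ 3.4
PhCH(CH₃)–OH loses OH⁻: pKₐ(H₂O) ≈ 15.7

PhCH(CH₃)–OTf > PhCH(CH₃)–O(H)CH₃⁺ > PhCH(CH₃)–OC(O)C₆H₄NO₂ > PhCH(CH₃)–OH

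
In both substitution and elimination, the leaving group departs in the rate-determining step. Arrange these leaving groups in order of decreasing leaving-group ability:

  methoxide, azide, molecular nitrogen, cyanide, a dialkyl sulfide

Leaving-group ability tracks the stability of the departed species; conjugate-acid pKₐ is the usual yardstick (lower pKₐ → better LG).
molecular nitrogen: no meaningful conjugate acid; N₂ departs as an exceptionally stable neutral molecule
a dialkyl sulfide: pKₐ(R'₂SH⁺) ≈ -7
azide: pKₐ(HN₃) ≈ 4.7 — linear, resonance-stabilised
cyanide: pKₐ(HCN) ≈ 9.2
methoxide: pKₐ(CH₃OH) ≈ 15.5 — strong base; alkoxides do not leave unassisted

molecular nitrogen > a dialkyl sulfide > azide > cyanide > methoxide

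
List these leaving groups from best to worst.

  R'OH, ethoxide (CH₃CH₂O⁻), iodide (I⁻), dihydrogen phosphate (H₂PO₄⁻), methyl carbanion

iodide (I⁻) > R'OH > dihydrogen phosphate (H₂PO₄⁻) > ethoxide (CH₃CH₂O⁻) > methyl carbanion

Leaving-group ability tracks the stability of the departed species; conjugate-acid pKₐ is the usual yardstick (lower pKₐ → better LG).
iodide (I⁻): pKₐ(HI) ≈ -10
R'OH: pKₐ(R'OH₂⁺) ≈ -2.4
dihydrogen phosphate (H₂PO₄⁻): pKₐ(H₃PO₄) ≈ 2.1
ethoxide (CH₃CH₂O⁻): pKₐ(CH₃CH₂OH) ≈ 16
methyl carbanion: pKₐ(CH₄) ≈ 48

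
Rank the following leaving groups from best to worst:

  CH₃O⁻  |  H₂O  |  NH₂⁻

H₂O > CH₃O⁻ > NH₂⁻

H₂O: pKₐ(H₃O⁺) ≈ -1.7
CH₃O⁻: pKₐ(CH₃OH) ≈ 15.5
NH₂⁻: pKₐ(NH₃) ≈ 38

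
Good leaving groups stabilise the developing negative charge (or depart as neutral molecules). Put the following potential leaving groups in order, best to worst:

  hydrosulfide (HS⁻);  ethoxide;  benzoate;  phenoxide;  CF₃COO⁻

A good leaving group is a weak base: the lower the pKₐ of its conjugate acid, the more readily it departs.
CF₃COO⁻: pKₐ(CF₃COOH) ≈ 0.2
benzoate: pKₐ(C₆H₅COOH) ≈ 4.2
hydrosulfide (HS⁻): pKₐ(H₂S) ≈ 7
phenoxide: pKₐ(C₆H₅OH (phenol)) ≈ 10
ethoxide: pKₐ(CH₃CH₂OH) ≈ 16

CF₃COO⁻ > benzoate > hydrosulfide (HS⁻) > phenoxide > ethoxide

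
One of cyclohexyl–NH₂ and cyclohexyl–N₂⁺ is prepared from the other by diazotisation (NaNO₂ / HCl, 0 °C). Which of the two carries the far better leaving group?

From cyclohexyl–NH₂ the departing group would be NH₂⁻ (pKₐ(NH₃) ≈ 38). Extremely strong base; never a leaving group.
From cyclohexyl–N₂⁺ the leaving group is N₂ (no meaningful conjugate acid; N₂ departs as an exceptionally stable neutral molecule).
Diazotisation (NaNO₂ / HCl, 0 °C) works by generating a diazonium salt that expels N₂, making cyclohexyl–N₂⁺ enormously more reactive.

cyclohexyl–N₂⁺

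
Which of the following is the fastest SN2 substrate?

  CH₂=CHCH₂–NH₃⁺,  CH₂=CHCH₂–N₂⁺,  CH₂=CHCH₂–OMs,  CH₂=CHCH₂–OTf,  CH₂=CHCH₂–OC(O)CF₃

CH₂=CHCH₂–N₂⁺

Same R in every case — rank the leaving groups.
The more stable X⁻ (or X) is on its own — i.e. the weaker a base it is — the better a leaving group it makes.
CH₂=CHCH₂–N₂⁺ loses N₂: no meaningful conjugate acid; N₂ departs as an exceptionally stable neutral molecule
CH₂=CHCH₂–OTf loses OTf⁻: pKₐ(CF₃SO₃H (triflic acid)) ≈ -14
CH₂=CHCH₂–OMs loses OMs⁻: pKₐ(CH₃SO₃H (MsOH)) ≈ -1.9
CH₂=CHCH₂–OC(O)CF₃ loses CF₃COO⁻: pKₐ(CF₃COOH) ≈ 0.2
CH₂=CHCH₂–NH₃⁺ loses NH₃: pKₐ(NH₄⁺) ≈ 9.2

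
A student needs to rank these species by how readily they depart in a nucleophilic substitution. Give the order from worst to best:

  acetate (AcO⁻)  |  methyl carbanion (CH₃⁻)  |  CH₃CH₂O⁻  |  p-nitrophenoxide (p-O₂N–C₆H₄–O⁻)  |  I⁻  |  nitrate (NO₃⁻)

methyl carbanion (CH₃⁻) < CH₃CH₂O⁻ < p-nitrophenoxide (p-O₂N–C₆H₄–O⁻) < acetate (AcO⁻) < nitrate (NO₃⁻) < I⁻

I⁻: pKₐ(HI) ≈ -10 — large, highly polarisable; very weak base
nitrate (NO₃⁻): pKₐ(HNO₃) ≈ -1.3
acetate (AcO⁻): pKₐ(CH₃COOH) ≈ 4.8 — resonance-stabilised but still a weak base
p-nitrophenoxide (p-O₂N–C₆H₄–O⁻): pKₐ(p-nitrophenol) ≈ 7.2 — nitro group delocalises the charge; the classic chromogenic LG
CH₃CH₂O⁻: pKₐ(CH₃CH₂OH) ≈ 16 — strong base; alkoxides do not leave unassisted
methyl carbanion (CH₃⁻): pKₐ(CH₄) ≈ 48 — unstabilised carbanion; the worst conceivable leaving group
Listed from poorest to best leaving group as asked.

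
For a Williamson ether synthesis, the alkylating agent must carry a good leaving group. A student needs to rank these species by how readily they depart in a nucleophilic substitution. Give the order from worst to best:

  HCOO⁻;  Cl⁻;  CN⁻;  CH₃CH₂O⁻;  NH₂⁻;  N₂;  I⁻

Rank by basicity of the departing species: weakest base leaves most easily.
N₂: no meaningful conjugate acid; N₂ departs as an exceptionally stable neutral molecule
I⁻: pKₐ(HI) ≈ -10 — large, highly polarisable; very weak base
Cl⁻: pKₐ(HCl) ≈ -7 — moderately weak base
HCOO⁻: pKₐ(HCOOH) ≈ 3.8 — resonance-stabilised carboxylate
CN⁻: pKₐ(HCN) ≈ 9.2 — sp carbon stabilises the charge somewhat, but still a poor LG
CH₃CH₂O⁻: pKₐ(CH₃CH₂OH) ≈ 16 — strong base; alkoxides do not leave unassisted
NH₂⁻: pKₐ(NH₃) ≈ 38 — extremely strong base; never a leaving group
Listed from poorest to best leaving group as asked.

NH₂⁻ < CH₃CH₂O⁻ < CN⁻ < HCOO⁻ < Cl⁻ < I⁻ < N₂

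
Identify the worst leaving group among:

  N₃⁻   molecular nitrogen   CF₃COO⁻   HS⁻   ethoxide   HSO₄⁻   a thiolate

A good leaving group is a weak base: the lower the pKₐ of its conjugate acid, the more readily it departs.
molecular nitrogen: no meaningful conjugate acid; N₂ departs as an exceptionally stable neutral molecule
HSO₄⁻: pKₐ(H₂SO₄) ≈ -3
CF₃COO⁻: pKₐ(CF₃COOH) ≈ 0.2
N₃⁻: pKₐ(HN₃) ≈ 4.7
HS⁻: pKₐ(H₂S) ≈ 7
a thiolate: pKₐ(RSH (a thiol)) ≈ 10.5
ethoxide: pKₐ(CH₃CH₂OH) ≈ 16

ethoxide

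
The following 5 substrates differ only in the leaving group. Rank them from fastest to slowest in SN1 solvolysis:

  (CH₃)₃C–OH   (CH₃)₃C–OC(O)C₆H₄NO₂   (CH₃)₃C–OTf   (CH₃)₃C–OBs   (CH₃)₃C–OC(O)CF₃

(CH₃)₃C–OTf > (CH₃)₃C–OBs > (CH₃)₃C–OC(O)CF₃ > (CH₃)₃C–OC(O)C₆H₄NO₂ > (CH₃)₃C–OH

Identical carbon frameworks mean the comparison reduces to leaving-group quality.
A good leaving group is a weak base: the lower the pKₐ of its conjugate acid, the more readily it departs.
(CH₃)₃C–OTf loses OTf⁻: pKₐ(CF₃SO₃H (triflic acid)) ≈ -14
(CH₃)₃C–OBs loses OBs⁻: pKₐ(p-BrC₆H₄SO₃H) ≈ -2.8
(CH₃)₃C–OC(O)CF₃ loses CF₃COO⁻: pKₐ(CF₃COOH) ≈ 0.2
(CH₃)₃C–OC(O)C₆H₄NO₂ loses p-O₂N–C₆H₄–COO⁻: pKₐ(p-nitrobenzoic acid) ≈ 3.4
(CH₃)₃C–OH loses OH⁻: pKₐ(H₂O) ≈ 15.7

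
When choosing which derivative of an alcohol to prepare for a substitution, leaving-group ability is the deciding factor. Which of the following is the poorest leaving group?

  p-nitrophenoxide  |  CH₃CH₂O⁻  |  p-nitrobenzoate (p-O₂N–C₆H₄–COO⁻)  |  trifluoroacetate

trifluoroacetate: pKₐ(CF₃COOH) ≈ 0.2
p-nitrobenzoate (p-O₂N–C₆H₄–COO⁻): pKₐ(p-nitrobenzoic acid) ≈ 3.4
p-nitrophenoxide: pKₐ(p-nitrophenol) ≈ 7.2
CH₃CH₂O⁻: pKₐ(CH₃CH₂OH) ≈ 16

CH₃CH₂O⁻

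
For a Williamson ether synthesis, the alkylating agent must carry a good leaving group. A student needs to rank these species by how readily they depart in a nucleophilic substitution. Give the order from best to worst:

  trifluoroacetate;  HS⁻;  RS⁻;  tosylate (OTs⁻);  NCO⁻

Rank by basicity of the departing species: weakest base leaves most easily.
tosylate (OTs⁻): pKₐ(p-CH₃C₆H₄SO₃H (TsOH)) ≈ -2.8
trifluoroacetate: pKₐ(CF₃COOH) ≈ 0.2 — strongly electron-withdrawing CF₃ stabilises the carboxylate
NCO⁻: pKₐ(HOCN) ≈ 3.5
HS⁻: pKₐ(H₂S) ≈ 7 — larger and more polarisable than the oxygen analogue
RS⁻: pKₐ(RSH (a thiol)) ≈ 10.5 — moderately basic; rarely leaves without activation

tosylate (OTs⁻) > trifluoroacetate > NCO⁻ > HS⁻ > RS⁻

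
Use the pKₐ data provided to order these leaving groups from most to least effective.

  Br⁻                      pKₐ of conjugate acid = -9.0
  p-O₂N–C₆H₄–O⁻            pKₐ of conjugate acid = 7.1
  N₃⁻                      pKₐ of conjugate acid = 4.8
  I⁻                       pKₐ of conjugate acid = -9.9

I⁻ > Br⁻ > N₃⁻ > p-O₂N–C₆H₄–O⁻

Lower conjugate-acid pKₐ ⇒ weaker base ⇒ better leaving group.
Sorting by the given values: I⁻ (-9.9), Br⁻ (-9.0), N₃⁻ (4.8), p-O₂N–C₆H₄–O⁻ (7.1).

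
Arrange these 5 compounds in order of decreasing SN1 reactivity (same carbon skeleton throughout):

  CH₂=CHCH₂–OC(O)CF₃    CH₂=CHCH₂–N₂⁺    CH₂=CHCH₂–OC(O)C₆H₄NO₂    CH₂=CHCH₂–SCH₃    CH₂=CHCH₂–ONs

Identical carbon frameworks mean the comparison reduces to leaving-group quality.
The more stable X⁻ (or X) is on its own — i.e. the weaker a base it is — the better a leaving group it makes.
CH₂=CHCH₂–N₂⁺ loses N₂: no meaningful conjugate acid; N₂ departs as an exceptionally stable neutral molecule
CH₂=CHCH₂–ONs loses ONs⁻: pKₐ(p-O₂NC₆H₄SO₃H) ≈ -3.5
CH₂=CHCH₂–OC(O)CF₃ loses CF₃COO⁻: pKₐ(CF₃COOH) ≈ 0.2
CH₂=CHCH₂–OC(O)C₆H₄NO₂ loses p-O₂N–C₆H₄–COO⁻: pKₐ(p-nitrobenzoic acid) ≈ 3.4
CH₂=CHCH₂–SCH₃ loses RS⁻: pKₐ(RSH (a thiol)) ≈ 10.5

CH₂=CHCH₂–N₂⁺ > CH₂=CHCH₂–ONs > CH₂=CHCH₂–OC(O)CF₃ > CH₂=CHCH₂–OC(O)C₆H₄NO₂ > CH₂=CHCH₂–SCH₃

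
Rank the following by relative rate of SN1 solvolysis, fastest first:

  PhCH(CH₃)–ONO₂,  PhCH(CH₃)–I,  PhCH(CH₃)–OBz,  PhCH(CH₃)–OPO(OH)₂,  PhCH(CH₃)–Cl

PhCH(CH₃)–I > PhCH(CH₃)–Cl > PhCH(CH₃)–ONO₂ > PhCH(CH₃)–OPO(OH)₂ > PhCH(CH₃)–OBz

With the same alkyl group throughout, only the leaving group differentiates the rates.
A good leaving group is a weak base: the lower the pKₐ of its conjugate acid, the more readily it departs.
PhCH(CH₃)–I loses I⁻: pKₐ(HI) ≈ -10
PhCH(CH₃)–Cl loses Cl⁻: pKₐ(HCl) ≈ -7
PhCH(CH₃)–ONO₂ loses NO₃⁻: pKₐ(HNO₃) ≈ -1.3
PhCH(CH₃)–OPO(OH)₂ loses H₂PO₄⁻: pKₐ(H₃PO₄) ≈ 2.1
PhCH(CH₃)–OBz loses PhCOO⁻: pKₐ(C₆H₅COOH) ≈ 4.2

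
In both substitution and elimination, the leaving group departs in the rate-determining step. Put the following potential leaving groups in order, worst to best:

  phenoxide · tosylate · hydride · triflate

Rank by basicity of the departing species: weakest base leaves most easily.
triflate: pKₐ(CF₃SO₃H (triflic acid)) ≈ -14
tosylate: pKₐ(p-CH₃C₆H₄SO₃H (TsOH)) ≈ -2.8
phenoxide: pKₐ(C₆H₅OH (phenol)) ≈ 10 — resonance into the ring helps, but still a poor LG
hydride: pKₐ(H₂) ≈ 36
Reversing gives the worst-to-best order requested.

hydride < phenoxide < tosylate < triflate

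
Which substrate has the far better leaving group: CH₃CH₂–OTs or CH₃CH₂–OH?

CH₃CH₂–OTs

From CH₃CH₂–OH the departing group would be OH⁻ (pKₐ(H₂O) ≈ 15.7). Strong base; essentially never leaves without prior activation.
From CH₃CH₂–OTs the leaving group is OTs⁻ (pKₐ(p-CH₃C₆H₄SO₃H (TsOH)) ≈ -2.8). Resonance-delocalised arenesulfonate.
(In practice CH₃CH₂–OTs is made from CH₃CH₂–OH by treatment with TsCl / pyridine, converting the hydroxyl into a tosylate.)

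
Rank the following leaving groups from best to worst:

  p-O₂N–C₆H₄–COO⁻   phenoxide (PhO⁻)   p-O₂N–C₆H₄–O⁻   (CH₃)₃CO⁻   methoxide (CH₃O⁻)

p-O₂N–C₆H₄–COO⁻ > p-O₂N–C₆H₄–O⁻ > phenoxide (PhO⁻) > methoxide (CH₃O⁻) > (CH₃)₃CO⁻

p-O₂N–C₆H₄–COO⁻: pKₐ(p-nitrobenzoic acid) ≈ 3.4 — electron-withdrawing nitro group stabilises the carboxylate
p-O₂N–C₆H₄–O⁻: pKₐ(p-nitrophenol) ≈ 7.2 — nitro group delocalises the charge; the classic chromogenic LG
phenoxide (PhO⁻): pKₐ(C₆H₅OH (phenol)) ≈ 10 — resonance into the ring helps, but still a poor LG
methoxide (CH₃O⁻): pKₐ(CH₃OH) ≈ 15.5
(CH₃)₃CO⁻: pKₐ(t-BuOH) ≈ 18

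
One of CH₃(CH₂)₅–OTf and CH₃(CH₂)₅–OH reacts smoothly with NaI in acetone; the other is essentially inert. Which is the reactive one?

CH₃(CH₂)₅–OTf

From CH₃(CH₂)₅–OH the departing group would be OH⁻ (pKₐ(H₂O) ≈ 15.7). Strong base; essentially never leaves without prior activation.
From CH₃(CH₂)₅–OTf the leaving group is OTf⁻ (pKₐ(CF₃SO₃H (triflic acid)) ≈ -14). Charge spread over three oxygens and a CF₃ group; the premier leaving group in synthesis.
(In practice CH₃(CH₂)₅–OTf is made from CH₃(CH₂)₅–OH by treatment with Tf₂O / 2,6-lutidine, converting the hydroxyl into a triflate.)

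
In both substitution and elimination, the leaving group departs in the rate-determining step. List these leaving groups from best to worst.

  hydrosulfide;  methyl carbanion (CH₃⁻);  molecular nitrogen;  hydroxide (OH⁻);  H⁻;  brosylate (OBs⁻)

The more stable X⁻ (or X) is on its own — i.e. the weaker a base it is — the better a leaving group it makes.
molecular nitrogen: no meaningful conjugate acid; N₂ departs as an exceptionally stable neutral molecule
brosylate (OBs⁻): pKₐ(p-BrC₆H₄SO₃H) ≈ -2.8
hydrosulfide: pKₐ(H₂S) ≈ 7
hydroxide (OH⁻): pKₐ(H₂O) ≈ 15.7
H⁻: pKₐ(H₂) ≈ 36
methyl carbanion (CH₃⁻): pKₐ(CH₄) ≈ 48

molecular nitrogen > brosylate (OBs⁻) > hydrosulfide > hydroxide (OH⁻) > H⁻ > methyl carbanion (CH₃⁻)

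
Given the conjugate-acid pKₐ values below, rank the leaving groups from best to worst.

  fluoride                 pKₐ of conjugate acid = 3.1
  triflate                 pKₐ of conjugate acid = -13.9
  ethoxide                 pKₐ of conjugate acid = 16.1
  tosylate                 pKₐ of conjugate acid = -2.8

Lower conjugate-acid pKₐ ⇒ weaker base ⇒ better leaving group.
Sorting by the given values: triflate (-13.9), tosylate (-2.8), fluoride (3.1), ethoxide (16.1).

triflate > tosylate > fluoride > ethoxide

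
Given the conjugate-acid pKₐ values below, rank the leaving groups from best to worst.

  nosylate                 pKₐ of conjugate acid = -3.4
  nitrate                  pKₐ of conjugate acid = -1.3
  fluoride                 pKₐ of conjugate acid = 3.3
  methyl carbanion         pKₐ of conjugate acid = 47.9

nosylate > nitrate > fluoride > methyl carbanion

Lower conjugate-acid pKₐ ⇒ weaker base ⇒ better leaving group.
Sorting by the given values: nosylate (-3.4), nitrate (-1.3), fluoride (3.3), methyl carbanion (47.9).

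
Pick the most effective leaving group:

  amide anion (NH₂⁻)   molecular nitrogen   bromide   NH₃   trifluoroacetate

molecular nitrogen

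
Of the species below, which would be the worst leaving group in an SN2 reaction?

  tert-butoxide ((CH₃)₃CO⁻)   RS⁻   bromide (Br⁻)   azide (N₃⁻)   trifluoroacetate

Leaving-group ability tracks the stability of the departed species; conjugate-acid pKₐ is the usual yardstick (lower pKₐ → better LG).
bromide (Br⁻): pKₐ(HBr) ≈ -9
trifluoroacetate: pKₐ(CF₃COOH) ≈ 0.2
azide (N₃⁻): pKₐ(HN₃) ≈ 4.7
RS⁻: pKₐ(RSH (a thiol)) ≈ 10.5
tert-butoxide ((CH₃)₃CO⁻): pKₐ(t-BuOH) ≈ 18

tert-butoxide ((CH₃)₃CO⁻)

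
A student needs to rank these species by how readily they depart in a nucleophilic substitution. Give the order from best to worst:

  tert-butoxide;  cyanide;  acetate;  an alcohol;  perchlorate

perchlorate: pKₐ(HClO₄) ≈ -10
an alcohol: pKₐ(R'OH₂⁺) ≈ -2.4
acetate: pKₐ(CH₃COOH) ≈ 4.8
cyanide: pKₐ(HCN) ≈ 9.2
tert-butoxide: pKₐ(t-BuOH) ≈ 18

perchlorate > an alcohol > acetate > cyanide > tert-butoxide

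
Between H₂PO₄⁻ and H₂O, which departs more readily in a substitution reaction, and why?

H₂O is the better leaving group.
pKₐ(H₃O⁺) ≈ -1.7 versus pKₐ(H₃PO₄) ≈ 2.1: H₂O is the much weaker base.
Neutral; leaves from a protonated alcohol (R–OH₂⁺).

H₂O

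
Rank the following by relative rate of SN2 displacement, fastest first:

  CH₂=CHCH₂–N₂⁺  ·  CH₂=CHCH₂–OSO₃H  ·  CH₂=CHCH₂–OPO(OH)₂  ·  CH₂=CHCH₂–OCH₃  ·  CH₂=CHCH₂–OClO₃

CH₂=CHCH₂–N₂⁺ > CH₂=CHCH₂–OClO₃ > CH₂=CHCH₂–OSO₃H > CH₂=CHCH₂–OPO(OH)₂ > CH₂=CHCH₂–OCH₃

The skeletons are identical, so relative rate is governed entirely by leaving-group ability.
Leaving-group ability tracks the stability of the departed species; conjugate-acid pKₐ is the usual yardstick (lower pKₐ → better LG).
CH₂=CHCH₂–N₂⁺ loses N₂: no meaningful conjugate acid; N₂ departs as an exceptionally stable neutral molecule
CH₂=CHCH₂–OClO₃ loses ClO₄⁻: pKₐ(HClO₄) ≈ -10
CH₂=CHCH₂–OSO₃H loses HSO₄⁻: pKₐ(H₂SO₄) ≈ -3
CH₂=CHCH₂–OPO(OH)₂ loses H₂PO₄⁻: pKₐ(H₃PO₄) ≈ 2.1
CH₂=CHCH₂–OCH₃ loses CH₃O⁻: pKₐ(CH₃OH) ≈ 15.5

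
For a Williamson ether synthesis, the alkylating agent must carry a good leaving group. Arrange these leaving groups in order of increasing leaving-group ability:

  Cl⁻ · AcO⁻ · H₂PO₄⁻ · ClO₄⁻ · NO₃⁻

AcO⁻ < H₂PO₄⁻ < NO₃⁻ < Cl⁻ < ClO₄⁻

Leaving-group ability tracks the stability of the departed species; conjugate-acid pKₐ is the usual yardstick (lower pKₐ → better LG).
ClO₄⁻: pKₐ(HClO₄) ≈ -10
Cl⁻: pKₐ(HCl) ≈ -7
NO₃⁻: pKₐ(HNO₃) ≈ -1.3
H₂PO₄⁻: pKₐ(H₃PO₄) ≈ 2.1 — moderate base; biological leaving group after further activation
AcO⁻: pKₐ(CH₃COOH) ≈ 4.8 — resonance-stabilised but still a weak base
The question asks for worst first, so the sequence is read in increasing leaving-group ability.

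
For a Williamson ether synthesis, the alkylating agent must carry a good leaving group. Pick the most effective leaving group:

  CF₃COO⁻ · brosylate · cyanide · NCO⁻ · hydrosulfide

The more stable X⁻ (or X) is on its own — i.e. the weaker a base it is — the better a leaving group it makes.
brosylate: pKₐ(p-BrC₆H₄SO₃H) ≈ -2.8
CF₃COO⁻: pKₐ(CF₃COOH) ≈ 0.2
NCO⁻: pKₐ(HOCN) ≈ 3.5
hydrosulfide: pKₐ(H₂S) ≈ 7
cyanide: pKₐ(HCN) ≈ 9.2

brosylate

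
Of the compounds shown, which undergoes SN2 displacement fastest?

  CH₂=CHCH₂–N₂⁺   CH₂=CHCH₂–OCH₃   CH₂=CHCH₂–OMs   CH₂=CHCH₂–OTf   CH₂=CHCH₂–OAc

CH₂=CHCH₂–N₂⁺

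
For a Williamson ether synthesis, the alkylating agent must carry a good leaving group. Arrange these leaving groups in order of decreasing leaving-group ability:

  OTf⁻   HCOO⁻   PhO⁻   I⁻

OTf⁻ > I⁻ > HCOO⁻ > PhO⁻

Leaving-group ability tracks the stability of the departed species; conjugate-acid pKₐ is the usual yardstick (lower pKₐ → better LG).
OTf⁻: pKₐ(CF₃SO₃H (triflic acid)) ≈ -14
I⁻: pKₐ(HI) ≈ -10
HCOO⁻: pKₐ(HCOOH) ≈ 3.8 — resonance-stabilised carboxylate
PhO⁻: pKₐ(C₆H₅OH (phenol)) ≈ 10 — resonance into the ring helps, but still a poor LG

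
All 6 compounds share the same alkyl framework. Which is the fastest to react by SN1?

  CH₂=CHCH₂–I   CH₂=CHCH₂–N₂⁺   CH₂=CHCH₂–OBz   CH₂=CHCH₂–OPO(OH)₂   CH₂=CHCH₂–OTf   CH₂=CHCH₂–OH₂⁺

Same R in every case — rank the leaving groups.
The more stable X⁻ (or X) is on its own — i.e. the weaker a base it is — the better a leaving group it makes.
CH₂=CHCH₂–N₂⁺ loses N₂: no meaningful conjugate acid; N₂ departs as an exceptionally stable neutral molecule
CH₂=CHCH₂–OTf loses OTf⁻: pKₐ(CF₃SO₃H (triflic acid)) ≈ -14
CH₂=CHCH₂–I loses I⁻: pKₐ(HI) ≈ -10
CH₂=CHCH₂–OH₂⁺ loses H₂O: pKₐ(H₃O⁺) ≈ -1.7
CH₂=CHCH₂–OPO(OH)₂ loses H₂PO₄⁻: pKₐ(H₃PO₄) ≈ 2.1
CH₂=CHCH₂–OBz loses PhCOO⁻: pKₐ(C₆H₅COOH) ≈ 4.2

CH₂=CHCH₂–N₂⁺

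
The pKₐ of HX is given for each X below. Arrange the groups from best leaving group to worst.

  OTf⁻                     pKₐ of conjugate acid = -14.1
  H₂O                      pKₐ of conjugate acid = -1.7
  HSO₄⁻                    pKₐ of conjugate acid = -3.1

Lower conjugate-acid pKₐ ⇒ weaker base ⇒ better leaving group.
Sorting by the given values: OTf⁻ (-14.1), HSO₄⁻ (-3.1), H₂O (-1.7).

OTf⁻ > HSO₄⁻ > H₂O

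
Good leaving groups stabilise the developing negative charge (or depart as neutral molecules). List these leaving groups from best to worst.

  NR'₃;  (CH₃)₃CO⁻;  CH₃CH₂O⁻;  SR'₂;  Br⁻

Br⁻ > SR'₂ > NR'₃ > CH₃CH₂O⁻ > (CH₃)₃CO⁻

The more stable X⁻ (or X) is on its own — i.e. the weaker a base it is — the better a leaving group it makes.
Br⁻: pKₐ(HBr) ≈ -9
SR'₂: pKₐ(R'₂SH⁺) ≈ -7
NR'₃: pKₐ(R'₃NH⁺) ≈ 10.7
CH₃CH₂O⁻: pKₐ(CH₃CH₂OH) ≈ 16
(CH₃)₃CO⁻: pKₐ(t-BuOH) ≈ 18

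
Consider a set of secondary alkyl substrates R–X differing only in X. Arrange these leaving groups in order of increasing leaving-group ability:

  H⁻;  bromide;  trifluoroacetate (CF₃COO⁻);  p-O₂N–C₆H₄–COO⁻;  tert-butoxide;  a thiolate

H⁻ < tert-butoxide < a thiolate < p-O₂N–C₆H₄–COO⁻ < trifluoroacetate (CF₃COO⁻) < bromide

The more stable X⁻ (or X) is on its own — i.e. the weaker a base it is — the better a leaving group it makes.
bromide: pKₐ(HBr) ≈ -9 — weak base; good leaving group
trifluoroacetate (CF₃COO⁻): pKₐ(CF₃COOH) ≈ 0.2
p-O₂N–C₆H₄–COO⁻: pKₐ(p-nitrobenzoic acid) ≈ 3.4
a thiolate: pKₐ(RSH (a thiol)) ≈ 10.5 — moderately basic; rarely leaves without activation
tert-butoxide: pKₐ(t-BuOH) ≈ 18
H⁻: pKₐ(H₂) ≈ 36
The question asks for worst first, so the sequence is read in increasing leaving-group ability.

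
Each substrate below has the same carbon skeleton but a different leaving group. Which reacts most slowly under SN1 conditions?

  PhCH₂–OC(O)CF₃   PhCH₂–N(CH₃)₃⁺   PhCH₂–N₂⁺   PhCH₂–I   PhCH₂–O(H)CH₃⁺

PhCH₂–N(CH₃)₃⁺

Identical carbon frameworks mean the comparison reduces to leaving-group quality.
Rank by basicity of the departing species: weakest base leaves most easily.
PhCH₂–N₂⁺ loses N₂: no meaningful conjugate acid; N₂ departs as an exceptionally stable neutral molecule
PhCH₂–I loses I⁻: pKₐ(HI) ≈ -10
PhCH₂–O(H)CH₃⁺ loses R'OH: pKₐ(R'OH₂⁺) ≈ -2.4
PhCH₂–OC(O)CF₃ loses CF₃COO⁻: pKₐ(CF₃COOH) ≈ 0.2
PhCH₂–N(CH₃)₃⁺ loses NR'₃: pKₐ(R'₃NH⁺) ≈ 10.7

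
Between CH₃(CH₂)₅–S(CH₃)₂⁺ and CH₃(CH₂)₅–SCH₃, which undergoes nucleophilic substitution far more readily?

From CH₃(CH₂)₅–SCH₃ the departing group would be RS⁻ (pKₐ(RSH (a thiol)) ≈ 10.5). Moderately basic; rarely leaves without activation.
From CH₃(CH₂)₅–S(CH₃)₂⁺ the leaving group is SR'₂ (pKₐ(R'₂SH⁺) ≈ -7). Neutral; leaves from a sulfonium salt (R–SR'₂⁺).
(In practice CH₃(CH₂)₅–S(CH₃)₂⁺ is made from CH₃(CH₂)₅–SCH₃ by S-methylation with CH₃I, allowing neutral dimethyl sulfide, rather than methanethiolate, to depart.)

CH₃(CH₂)₅–S(CH₃)₂⁺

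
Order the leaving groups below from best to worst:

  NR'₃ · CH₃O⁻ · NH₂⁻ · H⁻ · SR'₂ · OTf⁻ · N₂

A good leaving group is a weak base: the lower the pKₐ of its conjugate acid, the more readily it departs.
N₂: no meaningful conjugate acid; N₂ departs as an exceptionally stable neutral molecule
OTf⁻: pKₐ(CF₃SO₃H (triflic acid)) ≈ -14
SR'₂: pKₐ(R'₂SH⁺) ≈ -7
NR'₃: pKₐ(R'₃NH⁺) ≈ 10.7 — neutral but still a fairly strong base; Hofmann-elimination LG
CH₃O⁻: pKₐ(CH₃OH) ≈ 15.5
H⁻: pKₐ(H₂) ≈ 36
NH₂⁻: pKₐ(NH₃) ≈ 38 — extremely strong base; never a leaving group

N₂ > OTf⁻ > SR'₂ > NR'₃ > CH₃O⁻ > H⁻ > NH₂⁻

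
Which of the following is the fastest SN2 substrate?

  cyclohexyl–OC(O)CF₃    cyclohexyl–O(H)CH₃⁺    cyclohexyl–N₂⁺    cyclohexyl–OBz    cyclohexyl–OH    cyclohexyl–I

cyclohexyl–N₂⁺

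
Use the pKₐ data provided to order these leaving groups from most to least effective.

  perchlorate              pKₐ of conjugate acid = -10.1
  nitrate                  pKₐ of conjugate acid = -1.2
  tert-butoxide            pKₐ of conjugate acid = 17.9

perchlorate > nitrate > tert-butoxide

Lower conjugate-acid pKₐ ⇒ weaker base ⇒ better leaving group.
Sorting by the given values: perchlorate (-10.1), nitrate (-1.2), tert-butoxide (17.9).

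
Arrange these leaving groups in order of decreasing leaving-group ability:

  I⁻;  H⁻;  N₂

N₂ > I⁻ > H⁻

N₂: no meaningful conjugate acid; N₂ departs as an exceptionally stable neutral molecule
I⁻: pKₐ(HI) ≈ -10
H⁻: pKₐ(H₂) ≈ 36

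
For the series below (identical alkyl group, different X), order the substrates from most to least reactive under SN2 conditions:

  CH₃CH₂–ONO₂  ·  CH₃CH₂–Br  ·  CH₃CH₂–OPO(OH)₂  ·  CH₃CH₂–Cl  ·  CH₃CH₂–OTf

CH₃CH₂–OTf > CH₃CH₂–Br > CH₃CH₂–Cl > CH₃CH₂–ONO₂ > CH₃CH₂–OPO(OH)₂

Identical carbon frameworks mean the comparison reduces to leaving-group quality.
The more stable X⁻ (or X) is on its own — i.e. the weaker a base it is — the better a leaving group it makes.
CH₃CH₂–OTf loses OTf⁻: pKₐ(CF₃SO₃H (triflic acid)) ≈ -14
CH₃CH₂–Br loses Br⁻: pKₐ(HBr) ≈ -9
CH₃CH₂–Cl loses Cl⁻: pKₐ(HCl) ≈ -7
CH₃CH₂–ONO₂ loses NO₃⁻: pKₐ(HNO₃) ≈ -1.3
CH₃CH₂–OPO(OH)₂ loses H₂PO₄⁻: pKₐ(H₃PO₄) ≈ 2.1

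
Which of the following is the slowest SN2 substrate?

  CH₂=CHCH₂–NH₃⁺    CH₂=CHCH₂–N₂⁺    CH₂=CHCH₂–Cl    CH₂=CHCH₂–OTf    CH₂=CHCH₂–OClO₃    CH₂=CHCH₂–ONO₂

CH₂=CHCH₂–NH₃⁺

With the same alkyl group throughout, only the leaving group differentiates the rates.
A good leaving group is a weak base: the lower the pKₐ of its conjugate acid, the more readily it departs.
CH₂=CHCH₂–N₂⁺ loses N₂: no meaningful conjugate acid; N₂ departs as an exceptionally stable neutral molecule
CH₂=CHCH₂–OTf loses OTf⁻: pKₐ(CF₃SO₃H (triflic acid)) ≈ -14
CH₂=CHCH₂–OClO₃ loses ClO₄⁻: pKₐ(HClO₄) ≈ -10
CH₂=CHCH₂–Cl loses Cl⁻: pKₐ(HCl) ≈ -7
CH₂=CHCH₂–ONO₂ loses NO₃⁻: pKₐ(HNO₃) ≈ -1.3
CH₂=CHCH₂–NH₃⁺ loses NH₃: pKₐ(NH₄⁺) ≈ 9.2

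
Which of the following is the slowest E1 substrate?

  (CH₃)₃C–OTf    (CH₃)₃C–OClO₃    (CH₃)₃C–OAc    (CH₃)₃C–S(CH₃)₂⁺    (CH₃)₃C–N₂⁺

(CH₃)₃C–OAc

Same R in every case — rank the leaving groups.
A good leaving group is a weak base: the lower the pKₐ of its conjugate acid, the more readily it departs.
(CH₃)₃C–N₂⁺ loses N₂: no meaningful conjugate acid; N₂ departs as an exceptionally stable neutral molecule
(CH₃)₃C–OTf loses OTf⁻: pKₐ(CF₃SO₃H (triflic acid)) ≈ -14
(CH₃)₃C–OClO₃ loses ClO₄⁻: pKₐ(HClO₄) ≈ -10
(CH₃)₃C–S(CH₃)₂⁺ loses SR'₂: pKₐ(R'₂SH⁺) ≈ -7
(CH₃)₃C–OAc loses AcO⁻: pKₐ(CH₃COOH) ≈ 4.8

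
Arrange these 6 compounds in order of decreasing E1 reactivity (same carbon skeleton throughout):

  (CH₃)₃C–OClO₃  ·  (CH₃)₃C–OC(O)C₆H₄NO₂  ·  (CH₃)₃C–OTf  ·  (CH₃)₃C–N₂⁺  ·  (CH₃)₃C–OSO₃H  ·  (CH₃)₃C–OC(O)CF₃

(CH₃)₃C–N₂⁺ > (CH₃)₃C–OTf > (CH₃)₃C–OClO₃ > (CH₃)₃C–OSO₃H > (CH₃)₃C–OC(O)CF₃ > (CH₃)₃C–OC(O)C₆H₄NO₂

The skeletons are identical, so relative rate is governed entirely by leaving-group ability.
Rank by basicity of the departing species: weakest base leaves most easily.
(CH₃)₃C–N₂⁺ loses N₂: no meaningful conjugate acid; N₂ departs as an exceptionally stable neutral molecule
(CH₃)₃C–OTf loses OTf⁻: pKₐ(CF₃SO₃H (triflic acid)) ≈ -14
(CH₃)₃C–OClO₃ loses ClO₄⁻: pKₐ(HClO₄) ≈ -10
(CH₃)₃C–OSO₃H loses HSO₄⁻: pKₐ(H₂SO₄) ≈ -3
(CH₃)₃C–OC(O)CF₃ loses CF₃COO⁻: pKₐ(CF₃COOH) ≈ 0.2
(CH₃)₃C–OC(O)C₆H₄NO₂ loses p-O₂N–C₆H₄–COO⁻: pKₐ(p-nitrobenzoic acid) ≈ 3.4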